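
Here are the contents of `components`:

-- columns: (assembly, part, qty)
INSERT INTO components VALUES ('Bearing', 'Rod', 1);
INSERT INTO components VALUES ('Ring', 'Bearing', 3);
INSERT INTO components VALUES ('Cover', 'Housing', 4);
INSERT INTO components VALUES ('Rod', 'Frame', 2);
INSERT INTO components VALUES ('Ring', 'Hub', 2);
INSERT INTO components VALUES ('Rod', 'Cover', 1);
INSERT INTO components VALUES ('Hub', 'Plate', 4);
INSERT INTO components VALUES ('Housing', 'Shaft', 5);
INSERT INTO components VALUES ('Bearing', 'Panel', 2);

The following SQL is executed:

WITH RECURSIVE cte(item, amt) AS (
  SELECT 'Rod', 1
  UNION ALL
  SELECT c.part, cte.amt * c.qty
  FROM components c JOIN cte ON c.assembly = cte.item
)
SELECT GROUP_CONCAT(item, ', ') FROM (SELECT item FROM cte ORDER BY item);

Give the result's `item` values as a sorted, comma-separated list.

Cover, Frame, Housing, Rod, Shaft

Base: (Rod, amt=1).
Iteration 1: components of {Rod} -> Cover = 1*1 = 1, Frame = 1*2 = 2.
Iteration 2: components of {Cover,Frame} -> Housing = 1*4 = 4.
Iteration 3: components of {Housing} -> Shaft = 4*5 = 20.
Iteration 4: no further components; recursion stops.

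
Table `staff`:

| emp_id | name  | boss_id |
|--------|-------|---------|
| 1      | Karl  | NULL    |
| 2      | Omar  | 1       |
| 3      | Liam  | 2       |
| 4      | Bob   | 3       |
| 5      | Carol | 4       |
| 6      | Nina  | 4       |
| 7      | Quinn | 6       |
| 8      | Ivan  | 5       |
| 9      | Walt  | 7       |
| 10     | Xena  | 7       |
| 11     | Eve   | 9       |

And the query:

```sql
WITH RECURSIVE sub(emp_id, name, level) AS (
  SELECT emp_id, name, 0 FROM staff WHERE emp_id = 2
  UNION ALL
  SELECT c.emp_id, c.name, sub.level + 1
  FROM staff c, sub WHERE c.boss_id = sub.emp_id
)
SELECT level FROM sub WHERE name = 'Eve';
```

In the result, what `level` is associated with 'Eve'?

Base: emp_id=2 (Omar) at level 0.
Iteration 1: rows with boss_id in {2} -> Liam (id 3, level 1).
Iteration 2: rows with boss_id in {3} -> Bob (id 4, level 2).
Iteration 3: rows with boss_id in {4} -> Carol (id 5, level 3), Nina (id 6, level 3).
Iteration 4: rows with boss_id in {5,6} -> Quinn (id 7, level 4), Ivan (id 8, level 4).
Iteration 5: rows with boss_id in {7,8} -> Walt (id 9, level 5), Xena (id 10, level 5).
Iteration 6: rows with boss_id in {9,10} -> Eve (id 11, level 6).
Iteration 7: no rows with boss_id in {11}; recursion stops.

6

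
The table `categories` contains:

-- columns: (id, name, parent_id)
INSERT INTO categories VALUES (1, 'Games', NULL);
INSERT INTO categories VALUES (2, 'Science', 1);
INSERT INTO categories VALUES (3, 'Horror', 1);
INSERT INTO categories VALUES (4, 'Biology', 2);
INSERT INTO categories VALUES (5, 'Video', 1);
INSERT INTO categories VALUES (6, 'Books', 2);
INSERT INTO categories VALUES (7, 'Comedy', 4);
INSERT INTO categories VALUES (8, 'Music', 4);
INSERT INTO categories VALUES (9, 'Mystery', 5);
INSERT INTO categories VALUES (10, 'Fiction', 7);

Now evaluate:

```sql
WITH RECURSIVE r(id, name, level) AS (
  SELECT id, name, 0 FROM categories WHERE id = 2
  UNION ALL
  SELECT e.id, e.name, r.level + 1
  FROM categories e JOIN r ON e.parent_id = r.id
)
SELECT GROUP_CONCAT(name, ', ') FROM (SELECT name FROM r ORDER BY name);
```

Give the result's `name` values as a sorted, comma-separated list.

Base: id=2 (Science) at level 0.
Iteration 1: rows with parent_id in {2} -> Biology (id 4, level 1), Books (id 6, level 1).
Iteration 2: rows with parent_id in {4,6} -> Comedy (id 7, level 2), Music (id 8, level 2).
Iteration 3: rows with parent_id in {7,8} -> Fiction (id 10, level 3).
Iteration 4: no rows with parent_id in {10}; recursion stops.

Biology, Books, Comedy, Fiction, Music, Science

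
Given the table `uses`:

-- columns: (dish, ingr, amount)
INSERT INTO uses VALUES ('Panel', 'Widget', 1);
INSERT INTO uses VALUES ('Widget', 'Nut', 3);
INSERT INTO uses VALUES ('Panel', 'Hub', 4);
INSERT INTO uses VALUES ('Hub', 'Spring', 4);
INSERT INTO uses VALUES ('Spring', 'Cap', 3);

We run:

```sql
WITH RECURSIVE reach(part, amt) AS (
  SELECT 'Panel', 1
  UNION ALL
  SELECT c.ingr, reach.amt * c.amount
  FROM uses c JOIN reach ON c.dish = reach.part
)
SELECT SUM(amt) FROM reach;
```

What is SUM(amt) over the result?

73

Base: (Panel, amt=1).
Iteration 1: components of {Panel} -> Hub = 1*4 = 4, Widget = 1*1 = 1.
Iteration 2: components of {Hub,Widget} -> Nut = 1*3 = 3, Spring = 4*4 = 16.
Iteration 3: components of {Nut,Spring} -> Cap = 16*3 = 48.
Iteration 4: no further components; recursion stops.
SUM(amt) = 1 + 1 + 4 + 3 + 16 + 48 = 73.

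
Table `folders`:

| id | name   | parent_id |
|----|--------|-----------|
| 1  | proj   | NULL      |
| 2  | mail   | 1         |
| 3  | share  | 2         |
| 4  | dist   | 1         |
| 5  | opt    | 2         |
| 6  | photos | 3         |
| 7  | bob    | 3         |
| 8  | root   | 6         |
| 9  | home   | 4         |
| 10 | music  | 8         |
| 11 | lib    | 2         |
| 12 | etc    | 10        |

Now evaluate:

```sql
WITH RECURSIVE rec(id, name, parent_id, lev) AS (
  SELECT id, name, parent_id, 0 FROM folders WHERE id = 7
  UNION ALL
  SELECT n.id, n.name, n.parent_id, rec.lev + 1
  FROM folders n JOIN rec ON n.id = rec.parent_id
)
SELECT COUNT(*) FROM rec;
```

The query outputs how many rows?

4

Base: id=7 (bob), parent_id=3, lev 0.
Iteration 1: join on id=3 -> share (id 3, parent_id=2, lev 1).
Iteration 2: join on id=2 -> mail (id 2, parent_id=1, lev 2).
Iteration 3: join on id=1 -> proj (id 1, parent_id=NULL, lev 3).
Iteration 4: parent_id is NULL; no match; recursion stops.
Total rows emitted: 4.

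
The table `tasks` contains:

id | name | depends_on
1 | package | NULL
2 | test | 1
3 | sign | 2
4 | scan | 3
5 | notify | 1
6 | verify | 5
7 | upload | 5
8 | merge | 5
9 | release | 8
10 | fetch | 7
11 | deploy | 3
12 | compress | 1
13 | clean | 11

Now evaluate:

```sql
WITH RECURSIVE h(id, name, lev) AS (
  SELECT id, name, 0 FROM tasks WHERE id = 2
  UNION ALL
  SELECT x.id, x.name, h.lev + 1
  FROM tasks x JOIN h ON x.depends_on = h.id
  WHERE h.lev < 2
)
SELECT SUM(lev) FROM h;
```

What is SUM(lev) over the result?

Base: id=2 (test) at lev 0.
Iteration 1: rows with depends_on in {2} -> sign (id 3, lev 1).
Iteration 2: rows with depends_on in {3} -> scan (id 4, lev 2), deploy (id 11, lev 2).
Iteration 3: lev < 2 fails for all current rows; recursion stops.
SUM(lev) = 0 + 1 + 2 + 2 = 5.

5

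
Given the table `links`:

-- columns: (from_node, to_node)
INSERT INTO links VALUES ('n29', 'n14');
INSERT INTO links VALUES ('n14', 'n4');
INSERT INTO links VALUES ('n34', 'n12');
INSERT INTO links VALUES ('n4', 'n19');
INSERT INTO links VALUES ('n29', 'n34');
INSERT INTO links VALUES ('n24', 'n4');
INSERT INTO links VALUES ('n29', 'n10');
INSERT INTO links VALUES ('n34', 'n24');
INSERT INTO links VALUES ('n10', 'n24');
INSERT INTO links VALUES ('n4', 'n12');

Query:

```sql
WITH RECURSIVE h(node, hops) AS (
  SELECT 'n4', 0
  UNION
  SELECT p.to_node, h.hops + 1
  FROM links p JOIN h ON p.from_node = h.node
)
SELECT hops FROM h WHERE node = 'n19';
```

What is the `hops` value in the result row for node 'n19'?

Base: (n4, hops=0).
Iteration 1: edges from {n4} -> (n12, hops=1), (n19, hops=1).
Iteration 2: no outgoing edges from {n12,n19}; recursion stops.

1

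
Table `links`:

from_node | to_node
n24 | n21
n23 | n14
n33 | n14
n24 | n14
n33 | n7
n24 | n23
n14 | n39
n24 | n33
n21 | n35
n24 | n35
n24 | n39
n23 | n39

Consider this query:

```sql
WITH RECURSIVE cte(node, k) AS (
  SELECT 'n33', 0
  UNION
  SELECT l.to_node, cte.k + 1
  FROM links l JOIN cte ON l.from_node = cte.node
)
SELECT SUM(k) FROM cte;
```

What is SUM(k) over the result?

4

Base: (n33, k=0).
Iteration 1: edges from {n33} -> (n14, k=1), (n7, k=1).
Iteration 2: edges from {n14,n7} -> (n39, k=2).
Iteration 3: no outgoing edges from {n39}; recursion stops.
SUM(k) = 0 + 1 + 1 + 2 = 4.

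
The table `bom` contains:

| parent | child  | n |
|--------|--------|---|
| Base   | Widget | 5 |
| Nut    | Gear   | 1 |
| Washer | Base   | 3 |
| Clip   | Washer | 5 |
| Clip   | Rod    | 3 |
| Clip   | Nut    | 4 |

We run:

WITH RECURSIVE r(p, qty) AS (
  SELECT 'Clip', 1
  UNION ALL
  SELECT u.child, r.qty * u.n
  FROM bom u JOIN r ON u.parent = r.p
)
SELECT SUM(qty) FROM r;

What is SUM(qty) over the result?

Base: (Clip, qty=1).
Iteration 1: components of {Clip} -> Nut = 1*4 = 4, Rod = 1*3 = 3, Washer = 1*5 = 5.
Iteration 2: components of {Nut,Rod,Washer} -> Base = 5*3 = 15, Gear = 4*1 = 4.
Iteration 3: components of {Base,Gear} -> Widget = 15*5 = 75.
Iteration 4: no further components; recursion stops.
SUM(qty) = 1 + 3 + 4 + 5 + 4 + 15 + 75 = 107.

107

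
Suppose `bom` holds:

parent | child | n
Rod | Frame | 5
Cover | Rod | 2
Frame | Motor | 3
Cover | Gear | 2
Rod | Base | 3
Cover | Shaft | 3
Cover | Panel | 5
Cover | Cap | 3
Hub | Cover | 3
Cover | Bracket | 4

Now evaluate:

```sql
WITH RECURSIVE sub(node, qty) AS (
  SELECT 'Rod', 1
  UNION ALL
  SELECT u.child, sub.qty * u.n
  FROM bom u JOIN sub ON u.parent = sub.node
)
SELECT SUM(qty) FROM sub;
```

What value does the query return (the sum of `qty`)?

Base: (Rod, qty=1).
Iteration 1: components of {Rod} -> Base = 1*3 = 3, Frame = 1*5 = 5.
Iteration 2: components of {Base,Frame} -> Motor = 5*3 = 15.
Iteration 3: no further components; recursion stops.
SUM(qty) = 1 + 5 + 3 + 15 = 24.

24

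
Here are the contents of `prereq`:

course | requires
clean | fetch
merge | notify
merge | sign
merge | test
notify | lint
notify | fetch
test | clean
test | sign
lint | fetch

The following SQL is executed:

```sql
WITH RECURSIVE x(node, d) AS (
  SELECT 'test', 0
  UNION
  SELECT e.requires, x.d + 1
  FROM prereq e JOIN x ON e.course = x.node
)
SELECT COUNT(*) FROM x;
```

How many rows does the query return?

Base: (test, d=0).
Iteration 1: edges from {test} -> (clean, d=1), (sign, d=1).
Iteration 2: edges from {clean,sign} -> (fetch, d=2).
Iteration 3: no outgoing edges from {fetch}; recursion stops.
Total rows emitted: 4.

4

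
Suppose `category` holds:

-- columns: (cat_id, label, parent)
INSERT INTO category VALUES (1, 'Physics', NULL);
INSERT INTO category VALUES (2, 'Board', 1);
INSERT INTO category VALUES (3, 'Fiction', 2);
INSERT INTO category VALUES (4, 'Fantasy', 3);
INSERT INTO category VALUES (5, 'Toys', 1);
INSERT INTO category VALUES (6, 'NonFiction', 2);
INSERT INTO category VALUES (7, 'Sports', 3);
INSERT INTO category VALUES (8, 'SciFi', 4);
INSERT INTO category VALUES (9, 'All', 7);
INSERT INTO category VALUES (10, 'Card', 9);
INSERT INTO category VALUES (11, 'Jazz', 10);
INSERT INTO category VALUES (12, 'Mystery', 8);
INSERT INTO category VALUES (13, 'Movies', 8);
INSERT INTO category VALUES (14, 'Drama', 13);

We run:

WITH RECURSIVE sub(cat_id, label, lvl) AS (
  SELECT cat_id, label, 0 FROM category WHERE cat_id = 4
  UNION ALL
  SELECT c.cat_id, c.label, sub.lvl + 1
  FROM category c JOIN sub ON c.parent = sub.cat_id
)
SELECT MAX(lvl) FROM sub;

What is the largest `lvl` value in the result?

Base: cat_id=4 (Fantasy) at lvl 0.
Iteration 1: rows with parent in {4} -> SciFi (id 8, lvl 1).
Iteration 2: rows with parent in {8} -> Mystery (id 12, lvl 2), Movies (id 13, lvl 2).
Iteration 3: rows with parent in {12,13} -> Drama (id 14, lvl 3).
Iteration 4: no rows with parent in {14}; recursion stops.
lvl values: 0, 1, 2, 2, 3; the maximum is 3.

3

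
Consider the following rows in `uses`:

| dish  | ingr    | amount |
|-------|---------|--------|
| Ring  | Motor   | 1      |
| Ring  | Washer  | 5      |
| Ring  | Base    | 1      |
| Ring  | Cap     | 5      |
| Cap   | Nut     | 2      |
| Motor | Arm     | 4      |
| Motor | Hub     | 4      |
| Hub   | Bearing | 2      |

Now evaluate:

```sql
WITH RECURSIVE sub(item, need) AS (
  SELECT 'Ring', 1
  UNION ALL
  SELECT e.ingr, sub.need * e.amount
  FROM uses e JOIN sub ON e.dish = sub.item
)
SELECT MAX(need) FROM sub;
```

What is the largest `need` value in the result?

Base: (Ring, need=1).
Iteration 1: components of {Ring} -> Base = 1*1 = 1, Cap = 1*5 = 5, Motor = 1*1 = 1, Washer = 1*5 = 5.
Iteration 2: components of {Base,Cap,Motor,Washer} -> Arm = 1*4 = 4, Hub = 1*4 = 4, Nut = 5*2 = 10.
Iteration 3: components of {Arm,Hub,Nut} -> Bearing = 4*2 = 8.
Iteration 4: no further components; recursion stops.
need values: 1, 1, 5, 1, 5, 4, 4, 10, 8; the maximum is 10.

10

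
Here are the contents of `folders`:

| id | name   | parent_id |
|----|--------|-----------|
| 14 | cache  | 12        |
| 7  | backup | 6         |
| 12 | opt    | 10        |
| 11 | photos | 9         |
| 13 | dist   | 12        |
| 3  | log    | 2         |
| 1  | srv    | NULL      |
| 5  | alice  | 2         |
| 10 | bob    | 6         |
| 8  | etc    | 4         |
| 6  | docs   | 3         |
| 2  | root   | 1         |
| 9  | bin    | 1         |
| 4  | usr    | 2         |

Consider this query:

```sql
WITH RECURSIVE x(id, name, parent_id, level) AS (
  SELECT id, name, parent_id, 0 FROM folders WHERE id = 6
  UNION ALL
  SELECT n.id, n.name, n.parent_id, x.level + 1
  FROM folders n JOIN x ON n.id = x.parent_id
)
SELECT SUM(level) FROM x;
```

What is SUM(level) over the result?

6

Base: id=6 (docs), parent_id=3, level 0.
Iteration 1: join on id=3 -> log (id 3, parent_id=2, level 1).
Iteration 2: join on id=2 -> root (id 2, parent_id=1, level 2).
Iteration 3: join on id=1 -> srv (id 1, parent_id=NULL, level 3).
Iteration 4: parent_id is NULL; no match; recursion stops.
SUM(level) = 0 + 1 + 2 + 3 = 6.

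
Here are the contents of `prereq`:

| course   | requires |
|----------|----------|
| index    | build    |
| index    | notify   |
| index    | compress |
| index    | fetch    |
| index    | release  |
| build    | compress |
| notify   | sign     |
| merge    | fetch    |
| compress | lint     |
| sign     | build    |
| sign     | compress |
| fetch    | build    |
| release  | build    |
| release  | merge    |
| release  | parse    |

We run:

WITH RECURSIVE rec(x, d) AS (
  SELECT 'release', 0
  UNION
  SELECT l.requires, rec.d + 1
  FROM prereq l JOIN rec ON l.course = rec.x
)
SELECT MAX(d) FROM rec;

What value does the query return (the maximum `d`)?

5

Base: (release, d=0).
Iteration 1: edges from {release} -> (build, d=1), (merge, d=1), (parse, d=1).
Iteration 2: edges from {build,merge,parse} -> (compress, d=2), (fetch, d=2).
Iteration 3: edges from {compress,fetch} -> (build, d=3), (lint, d=3).
Iteration 4: edges from {build,lint} -> (compress, d=4).
Iteration 5: edges from {compress} -> (lint, d=5).
Iteration 6: no outgoing edges from {lint}; recursion stops.
d values: 0, 1, 1, 1, 2, 2, 3, 3, 4, 5; the maximum is 5.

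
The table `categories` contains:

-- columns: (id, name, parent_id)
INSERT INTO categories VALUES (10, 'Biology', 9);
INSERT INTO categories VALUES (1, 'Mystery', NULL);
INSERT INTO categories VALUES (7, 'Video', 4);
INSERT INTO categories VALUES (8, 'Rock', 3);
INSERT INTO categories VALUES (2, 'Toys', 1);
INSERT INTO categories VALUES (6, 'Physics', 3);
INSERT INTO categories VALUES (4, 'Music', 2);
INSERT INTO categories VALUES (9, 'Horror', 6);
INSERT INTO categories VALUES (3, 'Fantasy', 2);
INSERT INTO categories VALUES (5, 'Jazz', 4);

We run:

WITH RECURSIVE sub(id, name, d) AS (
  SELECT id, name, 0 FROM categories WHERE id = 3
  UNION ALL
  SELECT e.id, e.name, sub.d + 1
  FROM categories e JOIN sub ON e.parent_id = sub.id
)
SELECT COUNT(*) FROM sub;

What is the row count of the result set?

5

Base: id=3 (Fantasy) at d 0.
Iteration 1: rows with parent_id in {3} -> Physics (id 6, d 1), Rock (id 8, d 1).
Iteration 2: rows with parent_id in {6,8} -> Horror (id 9, d 2).
Iteration 3: rows with parent_id in {9} -> Biology (id 10, d 3).
Iteration 4: no rows with parent_id in {10}; recursion stops.
Total rows emitted: 5.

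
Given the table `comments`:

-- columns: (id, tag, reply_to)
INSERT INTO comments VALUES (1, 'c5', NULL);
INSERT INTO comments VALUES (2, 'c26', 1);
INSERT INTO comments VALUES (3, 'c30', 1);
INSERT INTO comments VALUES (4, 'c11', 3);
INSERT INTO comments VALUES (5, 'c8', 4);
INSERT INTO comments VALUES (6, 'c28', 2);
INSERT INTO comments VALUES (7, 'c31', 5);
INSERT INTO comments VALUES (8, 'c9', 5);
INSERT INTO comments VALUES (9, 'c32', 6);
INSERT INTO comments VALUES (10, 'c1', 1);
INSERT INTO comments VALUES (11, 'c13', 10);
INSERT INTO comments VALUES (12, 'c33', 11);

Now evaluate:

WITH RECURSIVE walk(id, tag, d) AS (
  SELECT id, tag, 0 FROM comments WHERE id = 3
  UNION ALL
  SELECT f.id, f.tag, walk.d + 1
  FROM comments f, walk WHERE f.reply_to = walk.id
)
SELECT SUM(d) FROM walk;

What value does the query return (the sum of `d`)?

9

Base: id=3 (c30) at d 0.
Iteration 1: rows with reply_to in {3} -> c11 (id 4, d 1).
Iteration 2: rows with reply_to in {4} -> c8 (id 5, d 2).
Iteration 3: rows with reply_to in {5} -> c31 (id 7, d 3), c9 (id 8, d 3).
Iteration 4: no rows with reply_to in {7,8}; recursion stops.
SUM(d) = 0 + 1 + 2 + 3 + 3 = 9.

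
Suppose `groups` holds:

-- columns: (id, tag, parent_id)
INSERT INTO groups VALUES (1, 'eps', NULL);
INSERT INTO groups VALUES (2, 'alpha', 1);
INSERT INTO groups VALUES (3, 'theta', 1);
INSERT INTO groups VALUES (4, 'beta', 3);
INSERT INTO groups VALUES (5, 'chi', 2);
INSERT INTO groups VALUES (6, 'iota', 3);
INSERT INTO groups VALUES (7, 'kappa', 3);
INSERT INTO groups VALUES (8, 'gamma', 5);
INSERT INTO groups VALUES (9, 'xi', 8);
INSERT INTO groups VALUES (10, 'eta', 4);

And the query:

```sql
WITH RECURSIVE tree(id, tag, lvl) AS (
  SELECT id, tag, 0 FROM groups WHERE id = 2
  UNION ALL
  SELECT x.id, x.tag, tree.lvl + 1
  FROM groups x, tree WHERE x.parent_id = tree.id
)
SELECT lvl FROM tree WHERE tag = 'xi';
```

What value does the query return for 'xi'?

Base: id=2 (alpha) at lvl 0.
Iteration 1: rows with parent_id in {2} -> chi (id 5, lvl 1).
Iteration 2: rows with parent_id in {5} -> gamma (id 8, lvl 2).
Iteration 3: rows with parent_id in {8} -> xi (id 9, lvl 3).
Iteration 4: no rows with parent_id in {9}; recursion stops.

3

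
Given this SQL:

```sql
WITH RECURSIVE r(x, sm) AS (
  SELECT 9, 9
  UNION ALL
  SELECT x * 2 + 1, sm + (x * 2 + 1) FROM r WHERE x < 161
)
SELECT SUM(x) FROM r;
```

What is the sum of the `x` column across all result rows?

Base: x=9, sm=9.
Iteration 1: 9 < 161 holds -> x = 9 * 2 + 1 = 19, sm = 9 + 19 = 28.
Iteration 2: 19 < 161 holds -> x = 19 * 2 + 1 = 39, sm = 28 + 39 = 67.
Iteration 3: 39 < 161 holds -> x = 39 * 2 + 1 = 79, sm = 67 + 79 = 146.
Iteration 4: 79 < 161 holds -> x = 79 * 2 + 1 = 159, sm = 146 + 159 = 305.
Iteration 5: 159 < 161 holds -> x = 159 * 2 + 1 = 319, sm = 305 + 319 = 624.
Iteration 6: 319 < 161 fails; recursion stops.
SUM(x) = 9 + 19 + 39 + 79 + 159 + 319 = 624.

624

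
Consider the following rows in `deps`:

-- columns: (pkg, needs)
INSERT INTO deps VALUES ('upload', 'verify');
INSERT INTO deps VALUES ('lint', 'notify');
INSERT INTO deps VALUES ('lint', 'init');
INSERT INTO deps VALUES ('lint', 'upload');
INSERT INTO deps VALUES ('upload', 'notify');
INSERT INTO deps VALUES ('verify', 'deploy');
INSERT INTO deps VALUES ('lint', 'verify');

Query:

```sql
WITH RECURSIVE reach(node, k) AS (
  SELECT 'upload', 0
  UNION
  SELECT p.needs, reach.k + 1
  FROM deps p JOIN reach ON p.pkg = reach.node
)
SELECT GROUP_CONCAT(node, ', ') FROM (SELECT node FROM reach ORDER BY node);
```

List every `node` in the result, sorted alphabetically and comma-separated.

Base: (upload, k=0).
Iteration 1: edges from {upload} -> (notify, k=1), (verify, k=1).
Iteration 2: edges from {notify,verify} -> (deploy, k=2).
Iteration 3: no outgoing edges from {deploy}; recursion stops.

deploy, notify, upload, verify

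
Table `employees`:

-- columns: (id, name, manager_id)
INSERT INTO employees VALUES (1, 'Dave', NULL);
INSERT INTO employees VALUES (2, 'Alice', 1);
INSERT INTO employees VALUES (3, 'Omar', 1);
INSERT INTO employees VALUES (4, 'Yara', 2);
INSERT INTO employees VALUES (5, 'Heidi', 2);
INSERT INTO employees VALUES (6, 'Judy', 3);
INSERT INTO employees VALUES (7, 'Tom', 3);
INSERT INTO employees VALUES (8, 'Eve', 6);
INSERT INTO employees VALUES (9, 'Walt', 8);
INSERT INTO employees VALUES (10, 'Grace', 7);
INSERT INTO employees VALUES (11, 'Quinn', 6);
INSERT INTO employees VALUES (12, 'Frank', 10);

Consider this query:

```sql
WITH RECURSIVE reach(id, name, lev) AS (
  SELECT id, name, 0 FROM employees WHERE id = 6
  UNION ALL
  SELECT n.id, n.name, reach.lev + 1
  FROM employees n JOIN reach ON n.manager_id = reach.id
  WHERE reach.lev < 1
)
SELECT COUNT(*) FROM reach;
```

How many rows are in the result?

3

Base: id=6 (Judy) at lev 0.
Iteration 1: rows with manager_id in {6} -> Eve (id 8, lev 1), Quinn (id 11, lev 1).
Iteration 2: lev < 1 fails for all current rows; recursion stops.
Total rows emitted: 3.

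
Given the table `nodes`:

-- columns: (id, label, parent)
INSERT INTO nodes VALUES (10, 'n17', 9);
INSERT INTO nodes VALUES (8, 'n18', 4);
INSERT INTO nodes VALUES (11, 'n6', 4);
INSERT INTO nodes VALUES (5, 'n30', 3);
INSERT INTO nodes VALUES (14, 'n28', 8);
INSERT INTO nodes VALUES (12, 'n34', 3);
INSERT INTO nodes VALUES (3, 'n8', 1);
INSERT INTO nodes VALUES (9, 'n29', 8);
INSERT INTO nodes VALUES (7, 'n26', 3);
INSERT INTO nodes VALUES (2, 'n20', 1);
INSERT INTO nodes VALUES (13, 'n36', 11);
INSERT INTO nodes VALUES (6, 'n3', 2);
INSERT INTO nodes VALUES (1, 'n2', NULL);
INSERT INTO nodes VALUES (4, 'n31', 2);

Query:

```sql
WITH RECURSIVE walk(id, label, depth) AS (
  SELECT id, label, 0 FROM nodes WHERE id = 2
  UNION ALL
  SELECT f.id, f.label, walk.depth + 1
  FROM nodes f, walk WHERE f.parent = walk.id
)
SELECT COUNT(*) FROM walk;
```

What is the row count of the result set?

9

Base: id=2 (n20) at depth 0.
Iteration 1: rows with parent in {2} -> n31 (id 4, depth 1), n3 (id 6, depth 1).
Iteration 2: rows with parent in {4,6} -> n18 (id 8, depth 2), n6 (id 11, depth 2).
Iteration 3: rows with parent in {8,11} -> n29 (id 9, depth 3), n36 (id 13, depth 3), n28 (id 14, depth 3).
Iteration 4: rows with parent in {9,13,14} -> n17 (id 10, depth 4).
Iteration 5: no rows with parent in {10}; recursion stops.
Total rows emitted: 9.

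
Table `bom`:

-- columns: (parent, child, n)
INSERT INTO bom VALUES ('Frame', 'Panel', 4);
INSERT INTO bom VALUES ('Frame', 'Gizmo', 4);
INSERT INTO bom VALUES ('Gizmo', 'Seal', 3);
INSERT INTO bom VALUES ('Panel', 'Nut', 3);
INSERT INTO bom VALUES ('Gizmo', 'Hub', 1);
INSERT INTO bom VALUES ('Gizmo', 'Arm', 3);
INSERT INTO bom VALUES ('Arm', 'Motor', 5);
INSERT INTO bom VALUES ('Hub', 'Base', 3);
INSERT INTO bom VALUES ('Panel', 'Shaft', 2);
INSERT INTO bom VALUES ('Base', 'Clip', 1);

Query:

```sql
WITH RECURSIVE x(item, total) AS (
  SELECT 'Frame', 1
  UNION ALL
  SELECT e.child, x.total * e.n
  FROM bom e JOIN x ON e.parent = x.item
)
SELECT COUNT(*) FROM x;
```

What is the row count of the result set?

Base: (Frame, total=1).
Iteration 1: components of {Frame} -> Gizmo = 1*4 = 4, Panel = 1*4 = 4.
Iteration 2: components of {Gizmo,Panel} -> Arm = 4*3 = 12, Hub = 4*1 = 4, Nut = 4*3 = 12, Seal = 4*3 = 12, Shaft = 4*2 = 8.
Iteration 3: components of {Arm,Hub,Nut,Seal,Shaft} -> Base = 4*3 = 12, Motor = 12*5 = 60.
Iteration 4: components of {Base,Motor} -> Clip = 12*1 = 12.
Iteration 5: no further components; recursion stops.
Total rows emitted: 11.

11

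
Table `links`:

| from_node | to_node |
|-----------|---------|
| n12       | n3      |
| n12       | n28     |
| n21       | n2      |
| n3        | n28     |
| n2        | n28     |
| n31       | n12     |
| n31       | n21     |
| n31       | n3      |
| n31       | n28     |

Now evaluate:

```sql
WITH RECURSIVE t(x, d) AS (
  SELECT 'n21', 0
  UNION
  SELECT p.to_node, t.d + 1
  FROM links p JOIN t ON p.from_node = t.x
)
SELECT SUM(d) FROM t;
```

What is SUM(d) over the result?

Base: (n21, d=0).
Iteration 1: edges from {n21} -> (n2, d=1).
Iteration 2: edges from {n2} -> (n28, d=2).
Iteration 3: no outgoing edges from {n28}; recursion stops.
SUM(d) = 0 + 1 + 2 = 3.

3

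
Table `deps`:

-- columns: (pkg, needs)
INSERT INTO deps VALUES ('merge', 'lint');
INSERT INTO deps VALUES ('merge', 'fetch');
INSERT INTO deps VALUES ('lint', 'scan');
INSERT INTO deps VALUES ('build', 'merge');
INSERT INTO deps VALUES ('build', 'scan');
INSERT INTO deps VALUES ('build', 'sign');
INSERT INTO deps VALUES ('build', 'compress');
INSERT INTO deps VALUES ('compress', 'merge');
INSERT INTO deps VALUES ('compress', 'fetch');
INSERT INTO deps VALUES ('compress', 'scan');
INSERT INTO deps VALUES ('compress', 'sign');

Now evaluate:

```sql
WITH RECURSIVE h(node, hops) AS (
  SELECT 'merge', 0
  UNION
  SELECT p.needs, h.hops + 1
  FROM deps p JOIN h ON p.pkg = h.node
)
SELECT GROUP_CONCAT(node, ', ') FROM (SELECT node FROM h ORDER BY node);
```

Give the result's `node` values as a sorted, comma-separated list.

Base: (merge, hops=0).
Iteration 1: edges from {merge} -> (fetch, hops=1), (lint, hops=1).
Iteration 2: edges from {fetch,lint} -> (scan, hops=2).
Iteration 3: no outgoing edges from {scan}; recursion stops.

fetch, lint, merge, scan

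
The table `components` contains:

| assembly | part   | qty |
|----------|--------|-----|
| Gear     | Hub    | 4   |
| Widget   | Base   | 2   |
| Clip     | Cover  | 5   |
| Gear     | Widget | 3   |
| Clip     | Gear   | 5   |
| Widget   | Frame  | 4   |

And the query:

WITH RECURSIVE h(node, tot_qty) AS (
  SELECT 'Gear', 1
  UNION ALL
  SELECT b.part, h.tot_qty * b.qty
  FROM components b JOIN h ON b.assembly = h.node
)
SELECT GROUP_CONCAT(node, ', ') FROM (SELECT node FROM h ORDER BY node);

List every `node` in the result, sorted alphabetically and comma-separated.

Base: (Gear, tot_qty=1).
Iteration 1: components of {Gear} -> Hub = 1*4 = 4, Widget = 1*3 = 3.
Iteration 2: components of {Hub,Widget} -> Base = 3*2 = 6, Frame = 3*4 = 12.
Iteration 3: no further components; recursion stops.

Base, Frame, Gear, Hub, Widget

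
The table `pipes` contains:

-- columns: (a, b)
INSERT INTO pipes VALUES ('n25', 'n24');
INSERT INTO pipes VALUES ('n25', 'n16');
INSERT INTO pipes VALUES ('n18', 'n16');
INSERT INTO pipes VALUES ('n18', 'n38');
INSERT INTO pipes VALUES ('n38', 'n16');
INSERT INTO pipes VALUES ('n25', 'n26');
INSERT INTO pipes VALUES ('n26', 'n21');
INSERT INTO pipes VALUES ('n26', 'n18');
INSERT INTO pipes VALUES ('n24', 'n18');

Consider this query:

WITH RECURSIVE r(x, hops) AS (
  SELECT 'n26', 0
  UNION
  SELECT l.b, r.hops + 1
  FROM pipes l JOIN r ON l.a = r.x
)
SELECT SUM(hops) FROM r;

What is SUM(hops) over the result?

9

Base: (n26, hops=0).
Iteration 1: edges from {n26} -> (n18, hops=1), (n21, hops=1).
Iteration 2: edges from {n18,n21} -> (n16, hops=2), (n38, hops=2).
Iteration 3: edges from {n16,n38} -> (n16, hops=3).
Iteration 4: no outgoing edges from {n16}; recursion stops.
SUM(hops) = 0 + 1 + 1 + 2 + 2 + 3 = 9.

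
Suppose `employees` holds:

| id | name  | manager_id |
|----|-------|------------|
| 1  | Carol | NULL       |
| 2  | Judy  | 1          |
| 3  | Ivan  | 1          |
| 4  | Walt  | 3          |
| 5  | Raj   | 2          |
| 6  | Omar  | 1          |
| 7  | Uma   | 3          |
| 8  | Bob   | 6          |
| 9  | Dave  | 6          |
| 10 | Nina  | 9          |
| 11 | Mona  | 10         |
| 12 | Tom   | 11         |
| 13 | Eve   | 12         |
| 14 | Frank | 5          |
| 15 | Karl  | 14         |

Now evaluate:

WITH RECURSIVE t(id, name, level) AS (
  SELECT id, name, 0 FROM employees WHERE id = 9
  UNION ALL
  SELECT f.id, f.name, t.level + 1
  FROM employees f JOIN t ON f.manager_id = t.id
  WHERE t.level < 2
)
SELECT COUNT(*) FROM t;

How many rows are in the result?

Base: id=9 (Dave) at level 0.
Iteration 1: rows with manager_id in {9} -> Nina (id 10, level 1).
Iteration 2: rows with manager_id in {10} -> Mona (id 11, level 2).
Iteration 3: level < 2 fails for all current rows; recursion stops.
Total rows emitted: 3.

3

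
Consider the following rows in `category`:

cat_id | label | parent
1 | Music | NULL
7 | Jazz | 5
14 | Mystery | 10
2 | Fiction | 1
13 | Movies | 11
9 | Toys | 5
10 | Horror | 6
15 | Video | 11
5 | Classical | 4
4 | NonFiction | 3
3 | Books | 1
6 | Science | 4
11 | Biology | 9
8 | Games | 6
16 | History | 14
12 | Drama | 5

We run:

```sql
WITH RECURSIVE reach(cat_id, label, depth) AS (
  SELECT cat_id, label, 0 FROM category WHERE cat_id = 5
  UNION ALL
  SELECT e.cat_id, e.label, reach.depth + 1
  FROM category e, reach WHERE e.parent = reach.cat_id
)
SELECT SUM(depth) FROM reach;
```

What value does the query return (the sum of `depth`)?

Base: cat_id=5 (Classical) at depth 0.
Iteration 1: rows with parent in {5} -> Jazz (id 7, depth 1), Toys (id 9, depth 1), Drama (id 12, depth 1).
Iteration 2: rows with parent in {7,9,12} -> Biology (id 11, depth 2).
Iteration 3: rows with parent in {11} -> Movies (id 13, depth 3), Video (id 15, depth 3).
Iteration 4: no rows with parent in {13,15}; recursion stops.
SUM(depth) = 0 + 1 + 1 + 1 + 2 + 3 + 3 = 11.

11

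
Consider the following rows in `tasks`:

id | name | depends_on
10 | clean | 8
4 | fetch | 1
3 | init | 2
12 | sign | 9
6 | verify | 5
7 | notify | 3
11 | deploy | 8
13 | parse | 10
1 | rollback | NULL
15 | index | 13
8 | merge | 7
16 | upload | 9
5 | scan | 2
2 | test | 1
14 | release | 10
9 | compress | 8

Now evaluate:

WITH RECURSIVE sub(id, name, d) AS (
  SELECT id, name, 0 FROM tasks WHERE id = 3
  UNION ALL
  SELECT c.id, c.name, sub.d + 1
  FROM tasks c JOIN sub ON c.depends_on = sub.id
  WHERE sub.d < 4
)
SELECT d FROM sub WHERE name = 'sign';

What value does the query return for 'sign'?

4

Base: id=3 (init) at d 0.
Iteration 1: rows with depends_on in {3} -> notify (id 7, d 1).
Iteration 2: rows with depends_on in {7} -> merge (id 8, d 2).
Iteration 3: rows with depends_on in {8} -> compress (id 9, d 3), clean (id 10, d 3), deploy (id 11, d 3).
Iteration 4: rows with depends_on in {9,10,11} -> sign (id 12, d 4), parse (id 13, d 4), release (id 14, d 4), upload (id 16, d 4).
Iteration 5: d < 4 fails for all current rows; recursion stops.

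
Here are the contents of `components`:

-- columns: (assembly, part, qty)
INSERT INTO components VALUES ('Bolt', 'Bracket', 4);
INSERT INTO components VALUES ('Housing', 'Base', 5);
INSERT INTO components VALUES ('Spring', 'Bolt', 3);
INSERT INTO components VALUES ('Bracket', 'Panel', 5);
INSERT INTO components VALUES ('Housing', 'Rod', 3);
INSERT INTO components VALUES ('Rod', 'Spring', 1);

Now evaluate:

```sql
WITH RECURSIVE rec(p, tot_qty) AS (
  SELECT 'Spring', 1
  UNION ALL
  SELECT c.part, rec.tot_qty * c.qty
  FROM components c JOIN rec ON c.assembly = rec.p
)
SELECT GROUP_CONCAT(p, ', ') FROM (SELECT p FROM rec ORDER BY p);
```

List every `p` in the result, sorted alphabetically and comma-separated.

Base: (Spring, tot_qty=1).
Iteration 1: components of {Spring} -> Bolt = 1*3 = 3.
Iteration 2: components of {Bolt} -> Bracket = 3*4 = 12.
Iteration 3: components of {Bracket} -> Panel = 12*5 = 60.
Iteration 4: no further components; recursion stops.

Bolt, Bracket, Panel, Spring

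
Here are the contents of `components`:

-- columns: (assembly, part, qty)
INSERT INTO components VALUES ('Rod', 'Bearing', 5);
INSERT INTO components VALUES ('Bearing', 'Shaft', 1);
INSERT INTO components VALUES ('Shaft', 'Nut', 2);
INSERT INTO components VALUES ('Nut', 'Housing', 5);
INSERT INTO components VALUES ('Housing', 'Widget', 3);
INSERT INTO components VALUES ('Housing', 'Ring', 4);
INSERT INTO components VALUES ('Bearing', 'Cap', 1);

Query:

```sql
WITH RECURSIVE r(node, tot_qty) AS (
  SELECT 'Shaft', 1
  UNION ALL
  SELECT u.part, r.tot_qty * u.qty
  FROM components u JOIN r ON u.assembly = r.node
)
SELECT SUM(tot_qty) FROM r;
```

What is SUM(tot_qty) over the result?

83

Base: (Shaft, tot_qty=1).
Iteration 1: components of {Shaft} -> Nut = 1*2 = 2.
Iteration 2: components of {Nut} -> Housing = 2*5 = 10.
Iteration 3: components of {Housing} -> Ring = 10*4 = 40, Widget = 10*3 = 30.
Iteration 4: no further components; recursion stops.
SUM(tot_qty) = 1 + 2 + 10 + 30 + 40 = 83.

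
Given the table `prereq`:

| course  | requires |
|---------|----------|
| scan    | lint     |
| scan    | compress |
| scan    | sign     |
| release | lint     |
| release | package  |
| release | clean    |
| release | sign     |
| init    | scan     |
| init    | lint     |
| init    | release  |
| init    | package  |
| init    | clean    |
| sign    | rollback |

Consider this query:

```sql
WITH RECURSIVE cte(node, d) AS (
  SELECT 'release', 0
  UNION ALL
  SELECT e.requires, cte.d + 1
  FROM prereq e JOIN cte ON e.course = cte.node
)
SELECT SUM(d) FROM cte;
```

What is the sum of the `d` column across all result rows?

Base: (release, d=0).
Iteration 1: edges from {release} -> (clean, d=1), (lint, d=1), (package, d=1), (sign, d=1).
Iteration 2: edges from {clean,lint,package,sign} -> (rollback, d=2).
Iteration 3: no outgoing edges from {rollback}; recursion stops.
SUM(d) = 0 + 1 + 1 + 1 + 1 + 2 = 6.

6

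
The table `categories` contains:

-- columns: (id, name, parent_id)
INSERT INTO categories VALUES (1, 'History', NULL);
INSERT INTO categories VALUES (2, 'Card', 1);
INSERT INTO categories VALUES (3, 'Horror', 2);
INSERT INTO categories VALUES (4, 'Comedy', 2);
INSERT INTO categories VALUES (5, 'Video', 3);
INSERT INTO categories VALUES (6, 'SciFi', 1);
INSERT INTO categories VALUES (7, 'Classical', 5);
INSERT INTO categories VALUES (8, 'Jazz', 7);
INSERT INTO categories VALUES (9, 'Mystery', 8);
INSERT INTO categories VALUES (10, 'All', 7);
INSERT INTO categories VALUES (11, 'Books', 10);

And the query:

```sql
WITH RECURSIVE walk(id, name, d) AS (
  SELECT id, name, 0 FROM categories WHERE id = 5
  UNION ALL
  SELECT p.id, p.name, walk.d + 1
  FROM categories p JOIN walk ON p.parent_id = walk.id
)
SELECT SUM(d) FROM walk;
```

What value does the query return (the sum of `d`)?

11

Base: id=5 (Video) at d 0.
Iteration 1: rows with parent_id in {5} -> Classical (id 7, d 1).
Iteration 2: rows with parent_id in {7} -> Jazz (id 8, d 2), All (id 10, d 2).
Iteration 3: rows with parent_id in {8,10} -> Mystery (id 9, d 3), Books (id 11, d 3).
Iteration 4: no rows with parent_id in {9,11}; recursion stops.
SUM(d) = 0 + 1 + 2 + 2 + 3 + 3 = 11.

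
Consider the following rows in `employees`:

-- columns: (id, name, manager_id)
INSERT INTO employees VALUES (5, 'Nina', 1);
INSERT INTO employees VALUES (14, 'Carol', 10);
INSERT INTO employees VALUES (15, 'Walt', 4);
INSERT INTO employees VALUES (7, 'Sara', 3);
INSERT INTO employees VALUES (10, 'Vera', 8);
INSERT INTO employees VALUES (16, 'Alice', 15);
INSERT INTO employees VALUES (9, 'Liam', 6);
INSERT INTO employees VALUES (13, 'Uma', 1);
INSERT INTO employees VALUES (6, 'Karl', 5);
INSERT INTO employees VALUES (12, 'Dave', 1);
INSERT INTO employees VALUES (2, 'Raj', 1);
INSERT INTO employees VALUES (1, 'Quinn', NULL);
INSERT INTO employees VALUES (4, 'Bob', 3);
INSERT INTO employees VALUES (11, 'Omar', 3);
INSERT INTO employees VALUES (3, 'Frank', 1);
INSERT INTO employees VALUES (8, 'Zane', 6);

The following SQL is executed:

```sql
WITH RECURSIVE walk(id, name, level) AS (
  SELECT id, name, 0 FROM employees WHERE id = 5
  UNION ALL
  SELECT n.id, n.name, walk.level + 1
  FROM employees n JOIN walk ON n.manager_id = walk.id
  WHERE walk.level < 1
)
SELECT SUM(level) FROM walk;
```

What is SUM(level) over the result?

1

Base: id=5 (Nina) at level 0.
Iteration 1: rows with manager_id in {5} -> Karl (id 6, level 1).
Iteration 2: level < 1 fails for all current rows; recursion stops.
SUM(level) = 0 + 1 = 1.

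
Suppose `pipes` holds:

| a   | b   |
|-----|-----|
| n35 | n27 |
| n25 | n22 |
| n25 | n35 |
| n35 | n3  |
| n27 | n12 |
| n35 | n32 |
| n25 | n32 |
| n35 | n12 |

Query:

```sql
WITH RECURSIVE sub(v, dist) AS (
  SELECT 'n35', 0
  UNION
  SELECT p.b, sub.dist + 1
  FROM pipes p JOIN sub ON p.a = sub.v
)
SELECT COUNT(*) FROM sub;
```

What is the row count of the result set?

Base: (n35, dist=0).
Iteration 1: edges from {n35} -> (n12, dist=1), (n27, dist=1), (n3, dist=1), (n32, dist=1).
Iteration 2: edges from {n12,n27,n3,n32} -> (n12, dist=2).
Iteration 3: no outgoing edges from {n12}; recursion stops.
Total rows emitted: 6.

6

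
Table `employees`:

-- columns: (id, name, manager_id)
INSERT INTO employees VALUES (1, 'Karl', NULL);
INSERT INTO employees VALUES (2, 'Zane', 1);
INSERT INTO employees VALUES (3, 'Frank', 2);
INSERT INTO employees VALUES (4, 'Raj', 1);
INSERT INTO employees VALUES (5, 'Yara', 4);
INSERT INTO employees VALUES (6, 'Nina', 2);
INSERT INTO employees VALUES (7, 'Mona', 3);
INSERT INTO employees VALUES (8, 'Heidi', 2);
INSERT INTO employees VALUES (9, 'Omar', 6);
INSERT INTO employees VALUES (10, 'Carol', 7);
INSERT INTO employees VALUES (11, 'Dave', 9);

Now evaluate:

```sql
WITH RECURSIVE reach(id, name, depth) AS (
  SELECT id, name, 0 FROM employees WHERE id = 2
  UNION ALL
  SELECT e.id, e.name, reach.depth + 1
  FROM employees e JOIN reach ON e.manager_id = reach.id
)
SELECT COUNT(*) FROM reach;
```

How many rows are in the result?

Base: id=2 (Zane) at depth 0.
Iteration 1: rows with manager_id in {2} -> Frank (id 3, depth 1), Nina (id 6, depth 1), Heidi (id 8, depth 1).
Iteration 2: rows with manager_id in {3,6,8} -> Mona (id 7, depth 2), Omar (id 9, depth 2).
Iteration 3: rows with manager_id in {7,9} -> Carol (id 10, depth 3), Dave (id 11, depth 3).
Iteration 4: no rows with manager_id in {10,11}; recursion stops.
Total rows emitted: 8.

8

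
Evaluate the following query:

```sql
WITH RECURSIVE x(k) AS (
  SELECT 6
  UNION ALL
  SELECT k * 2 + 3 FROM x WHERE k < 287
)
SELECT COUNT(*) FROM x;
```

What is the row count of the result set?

7

Base: k=6.
Iteration 1: 6 < 287 holds -> k = 6 * 2 + 3 = 15.
Iteration 2: 15 < 287 holds -> k = 15 * 2 + 3 = 33.
Iteration 3: 33 < 287 holds -> k = 33 * 2 + 3 = 69.
Iteration 4: 69 < 287 holds -> k = 69 * 2 + 3 = 141.
Iteration 5: 141 < 287 holds -> k = 141 * 2 + 3 = 285.
Iteration 6: 285 < 287 holds -> k = 285 * 2 + 3 = 573.
Iteration 7: 573 < 287 fails; recursion stops.
Total rows emitted: 7.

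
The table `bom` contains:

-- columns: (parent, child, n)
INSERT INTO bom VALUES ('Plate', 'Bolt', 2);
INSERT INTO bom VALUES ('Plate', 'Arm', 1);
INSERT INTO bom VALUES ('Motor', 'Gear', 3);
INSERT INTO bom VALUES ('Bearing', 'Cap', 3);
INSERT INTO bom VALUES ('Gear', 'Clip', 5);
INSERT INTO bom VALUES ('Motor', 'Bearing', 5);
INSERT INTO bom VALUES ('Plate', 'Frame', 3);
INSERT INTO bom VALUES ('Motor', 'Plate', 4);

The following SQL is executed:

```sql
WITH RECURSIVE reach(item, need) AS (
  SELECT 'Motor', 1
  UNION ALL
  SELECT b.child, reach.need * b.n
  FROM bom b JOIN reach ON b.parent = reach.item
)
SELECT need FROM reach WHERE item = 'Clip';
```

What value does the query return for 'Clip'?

Base: (Motor, need=1).
Iteration 1: components of {Motor} -> Bearing = 1*5 = 5, Gear = 1*3 = 3, Plate = 1*4 = 4.
Iteration 2: components of {Bearing,Gear,Plate} -> Arm = 4*1 = 4, Bolt = 4*2 = 8, Cap = 5*3 = 15, Clip = 3*5 = 15, Frame = 4*3 = 12.
Iteration 3: no further components; recursion stops.

15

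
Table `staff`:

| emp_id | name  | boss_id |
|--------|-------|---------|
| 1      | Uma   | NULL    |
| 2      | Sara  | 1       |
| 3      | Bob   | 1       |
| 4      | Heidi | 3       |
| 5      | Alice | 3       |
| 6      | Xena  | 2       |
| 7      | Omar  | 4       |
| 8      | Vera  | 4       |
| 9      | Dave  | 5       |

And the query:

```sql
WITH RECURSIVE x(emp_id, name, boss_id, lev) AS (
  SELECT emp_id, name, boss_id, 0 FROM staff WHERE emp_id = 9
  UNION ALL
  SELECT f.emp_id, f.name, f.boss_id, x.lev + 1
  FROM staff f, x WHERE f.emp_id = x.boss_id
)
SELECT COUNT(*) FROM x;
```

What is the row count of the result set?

Base: emp_id=9 (Dave), boss_id=5, lev 0.
Iteration 1: join on emp_id=5 -> Alice (id 5, boss_id=3, lev 1).
Iteration 2: join on emp_id=3 -> Bob (id 3, boss_id=1, lev 2).
Iteration 3: join on emp_id=1 -> Uma (id 1, boss_id=NULL, lev 3).
Iteration 4: boss_id is NULL; no match; recursion stops.
Total rows emitted: 4.

4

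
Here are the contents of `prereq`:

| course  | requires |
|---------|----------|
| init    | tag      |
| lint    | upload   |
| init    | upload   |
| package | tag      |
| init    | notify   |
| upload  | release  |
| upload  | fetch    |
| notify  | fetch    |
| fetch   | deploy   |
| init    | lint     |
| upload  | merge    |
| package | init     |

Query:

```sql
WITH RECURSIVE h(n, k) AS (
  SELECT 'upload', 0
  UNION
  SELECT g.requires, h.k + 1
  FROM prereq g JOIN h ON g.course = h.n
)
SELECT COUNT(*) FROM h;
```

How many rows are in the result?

5

Base: (upload, k=0).
Iteration 1: edges from {upload} -> (fetch, k=1), (merge, k=1), (release, k=1).
Iteration 2: edges from {fetch,merge,release} -> (deploy, k=2).
Iteration 3: no outgoing edges from {deploy}; recursion stops.
Total rows emitted: 5.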